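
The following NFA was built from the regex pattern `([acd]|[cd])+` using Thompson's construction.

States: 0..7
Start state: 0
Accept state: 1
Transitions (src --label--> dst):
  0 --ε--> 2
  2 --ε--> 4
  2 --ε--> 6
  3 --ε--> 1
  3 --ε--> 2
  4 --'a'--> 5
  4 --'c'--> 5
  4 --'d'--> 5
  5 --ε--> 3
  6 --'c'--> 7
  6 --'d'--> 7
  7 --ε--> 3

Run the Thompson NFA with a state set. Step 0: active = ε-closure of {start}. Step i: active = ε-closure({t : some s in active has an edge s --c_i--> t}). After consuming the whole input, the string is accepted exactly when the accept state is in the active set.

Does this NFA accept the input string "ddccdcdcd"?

initial (ε-close {0}): {0,2,4,6}
'd' @ 1: {1,2,3,4,5,6,7}  [accepting]
'd' @ 2: {1,2,3,4,5,6,7}  [accepting]
'c' @ 3: {1,2,3,4,5,6,7}  [accepting]
'c' @ 4: {1,2,3,4,5,6,7}  [accepting]
'd' @ 5: {1,2,3,4,5,6,7}  [accepting]
'c' @ 6: {1,2,3,4,5,6,7}  [accepting]
'd' @ 7: {1,2,3,4,5,6,7}  [accepting]
'c' @ 8: {1,2,3,4,5,6,7}  [accepting]
'd' @ 9: {1,2,3,4,5,6,7}  [accepting]
end set {1,2,3,4,5,6,7} — state 1 in

Answer: ACCEPT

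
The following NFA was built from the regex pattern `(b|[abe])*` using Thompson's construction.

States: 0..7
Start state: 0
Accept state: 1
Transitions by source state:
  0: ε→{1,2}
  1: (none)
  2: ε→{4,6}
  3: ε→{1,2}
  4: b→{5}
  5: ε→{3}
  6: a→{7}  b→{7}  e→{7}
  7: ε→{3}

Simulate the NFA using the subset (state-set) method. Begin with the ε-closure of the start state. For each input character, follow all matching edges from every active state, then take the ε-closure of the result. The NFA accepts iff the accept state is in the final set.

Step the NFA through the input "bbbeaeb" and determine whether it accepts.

start: ε-closure({0}) = {0,1,2,4,6}
'b' @ 1: {1,2,3,4,5,6,7}  ✓accept
'b' @ 2: {1,2,3,4,5,6,7}  ✓accept
'b' @ 3: {1,2,3,4,5,6,7}  ✓accept
'e' @ 4: {1,2,3,4,6,7}  ✓accept
'a' @ 5: {1,2,3,4,6,7}  ✓accept
'e' @ 6: {1,2,3,4,6,7}  ✓accept
'b' @ 7: {1,2,3,4,5,6,7}  ✓accept
end set {1,2,3,4,5,6,7} — state 1 in

Answer: ACCEPT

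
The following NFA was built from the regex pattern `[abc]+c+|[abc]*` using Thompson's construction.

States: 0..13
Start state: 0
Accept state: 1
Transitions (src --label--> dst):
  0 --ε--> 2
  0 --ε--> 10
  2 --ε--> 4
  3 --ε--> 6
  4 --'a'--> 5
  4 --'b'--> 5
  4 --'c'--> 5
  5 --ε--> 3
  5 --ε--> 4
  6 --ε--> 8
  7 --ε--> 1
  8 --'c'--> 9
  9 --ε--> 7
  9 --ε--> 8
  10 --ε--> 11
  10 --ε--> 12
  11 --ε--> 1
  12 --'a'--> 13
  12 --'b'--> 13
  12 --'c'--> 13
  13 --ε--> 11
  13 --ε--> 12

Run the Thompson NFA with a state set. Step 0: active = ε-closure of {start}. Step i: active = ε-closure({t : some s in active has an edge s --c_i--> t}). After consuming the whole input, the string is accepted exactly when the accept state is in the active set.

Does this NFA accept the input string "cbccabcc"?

Answer: ACCEPT

Derivation:
start: ε-closure({0}) = {0,1,2,4,10,11,12}
'c' @ 1: {1,3,4,5,6,8,11,12,13}  [accepting]
'b' @ 2: {1,3,4,5,6,8,11,12,13}  [accepting]
'c' @ 3: {1,3,4,5,6,7,8,9,11,12,13}  [accepting]
'c' @ 4: {1,3,4,5,6,7,8,9,11,12,13}  [accepting]
'a' @ 5: {1,3,4,5,6,8,11,12,13}  [accepting]
'b' @ 6: {1,3,4,5,6,8,11,12,13}  [accepting]
'c' @ 7: {1,3,4,5,6,7,8,9,11,12,13}  [accepting]
'c' @ 8: {1,3,4,5,6,7,8,9,11,12,13}  [accepting]
end set {1,3,4,5,6,7,8,9,11,12,13} — state 1 in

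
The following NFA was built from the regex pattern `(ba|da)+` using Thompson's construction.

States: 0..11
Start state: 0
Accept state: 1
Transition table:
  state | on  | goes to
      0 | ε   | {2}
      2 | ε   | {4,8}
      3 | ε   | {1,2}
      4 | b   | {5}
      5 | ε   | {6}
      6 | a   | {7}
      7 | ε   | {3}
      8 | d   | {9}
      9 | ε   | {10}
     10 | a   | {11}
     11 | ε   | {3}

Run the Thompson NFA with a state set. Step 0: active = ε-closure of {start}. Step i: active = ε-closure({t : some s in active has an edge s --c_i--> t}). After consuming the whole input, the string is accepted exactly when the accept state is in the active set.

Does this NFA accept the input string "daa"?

Answer: REJECT

Trace:
S₀ = ε-closure({0}) = {0,2,4,8}
'd' @ 1: {9,10}
'a' @ 2: {1,2,3,4,8,11}  ✓accept
'a' @ 3: {}  — no active states
end set {} — state 1 not in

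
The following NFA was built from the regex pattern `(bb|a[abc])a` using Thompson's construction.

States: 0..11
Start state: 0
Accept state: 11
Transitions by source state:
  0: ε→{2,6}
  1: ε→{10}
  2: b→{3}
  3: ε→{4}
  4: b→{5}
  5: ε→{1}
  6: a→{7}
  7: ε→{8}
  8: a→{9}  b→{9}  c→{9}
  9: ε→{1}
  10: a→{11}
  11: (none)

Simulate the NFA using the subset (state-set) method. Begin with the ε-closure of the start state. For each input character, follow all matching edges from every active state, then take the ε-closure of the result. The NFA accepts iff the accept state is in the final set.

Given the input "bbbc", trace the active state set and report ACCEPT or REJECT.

Answer: REJECT

Trace:
S₀ = ε-closure({0}) = {0,2,6}
'b' @ 1: {3,4}
'b' @ 2: {1,5,10}
'b' @ 3: {}  — no active states
rest 'c' ignored (set empty)
final: {}; accept 11 not in set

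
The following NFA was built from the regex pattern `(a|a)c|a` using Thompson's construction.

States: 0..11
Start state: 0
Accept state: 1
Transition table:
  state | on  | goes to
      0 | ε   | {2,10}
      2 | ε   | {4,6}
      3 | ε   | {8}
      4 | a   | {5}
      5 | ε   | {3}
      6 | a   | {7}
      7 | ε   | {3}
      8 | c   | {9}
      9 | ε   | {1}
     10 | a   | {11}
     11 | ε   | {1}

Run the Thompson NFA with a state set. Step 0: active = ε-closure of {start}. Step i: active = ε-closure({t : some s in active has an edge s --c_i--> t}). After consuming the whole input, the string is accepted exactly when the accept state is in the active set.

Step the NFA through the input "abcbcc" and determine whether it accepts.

Answer: REJECT

Steps:
S₀ = ε-closure({0}) = {0,2,4,6,10}
'a' @ 1: {1,3,5,7,8,11}  ✓accept
'b' @ 2: {}  — dead — no transitions
rest 'cbcc' ignored (set empty)
final: {}; accept 1 not in set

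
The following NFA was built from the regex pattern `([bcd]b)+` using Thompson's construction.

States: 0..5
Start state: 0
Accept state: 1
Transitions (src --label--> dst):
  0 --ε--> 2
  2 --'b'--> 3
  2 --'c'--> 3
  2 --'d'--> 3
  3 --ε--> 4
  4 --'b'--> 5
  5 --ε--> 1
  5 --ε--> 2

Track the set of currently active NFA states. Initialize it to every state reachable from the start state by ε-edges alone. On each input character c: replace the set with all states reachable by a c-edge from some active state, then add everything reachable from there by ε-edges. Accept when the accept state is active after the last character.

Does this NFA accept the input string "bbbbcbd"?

Answer: REJECT

Derivation:
S₀ = ε-closure({0}) = {0,2}
'b' @ 1: {3,4}
'b' @ 2: {1,2,5}  (accept∈set)
'b' @ 3: {3,4}
'b' @ 4: {1,2,5}  (accept∈set)
'c' @ 5: {3,4}
'b' @ 6: {1,2,5}  (accept∈set)
'd' @ 7: {3,4}
after full input: {3,4}  (accept=1 not in)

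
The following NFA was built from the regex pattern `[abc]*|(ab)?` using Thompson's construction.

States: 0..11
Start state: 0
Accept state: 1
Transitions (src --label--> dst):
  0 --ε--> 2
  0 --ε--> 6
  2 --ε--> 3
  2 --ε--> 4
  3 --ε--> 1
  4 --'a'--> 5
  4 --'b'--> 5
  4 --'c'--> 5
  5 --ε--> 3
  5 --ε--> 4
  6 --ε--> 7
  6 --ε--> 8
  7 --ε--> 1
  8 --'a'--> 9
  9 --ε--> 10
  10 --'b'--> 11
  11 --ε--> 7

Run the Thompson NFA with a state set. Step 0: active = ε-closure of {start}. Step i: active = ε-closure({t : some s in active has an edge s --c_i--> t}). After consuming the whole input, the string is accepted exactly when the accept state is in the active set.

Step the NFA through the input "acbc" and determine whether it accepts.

initial (ε-close {0}): {0,1,2,3,4,6,7,8}
'a' @ 1: {1,3,4,5,9,10}  (accept∈set)
'c' @ 2: {1,3,4,5}  (accept∈set)
'b' @ 3: {1,3,4,5}  (accept∈set)
'c' @ 4: {1,3,4,5}  (accept∈set)
final: {1,3,4,5}; accept 1 in set

Answer: ACCEPT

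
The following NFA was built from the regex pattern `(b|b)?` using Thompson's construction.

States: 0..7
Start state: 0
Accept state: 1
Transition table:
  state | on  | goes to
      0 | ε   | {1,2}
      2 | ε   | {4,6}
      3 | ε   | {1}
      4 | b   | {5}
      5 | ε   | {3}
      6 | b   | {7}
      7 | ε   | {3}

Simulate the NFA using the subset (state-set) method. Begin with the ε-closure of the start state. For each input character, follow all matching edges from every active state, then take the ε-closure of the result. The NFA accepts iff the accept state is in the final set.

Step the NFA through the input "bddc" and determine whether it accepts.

initial (ε-close {0}): {0,1,2,4,6}
'b' @ 1: {1,3,5,7}  (accept∈set)
'd' @ 2: {}  — no active states
rest 'dc' ignored (set empty)
after full input: {}  (accept=1 not in)

Answer: REJECT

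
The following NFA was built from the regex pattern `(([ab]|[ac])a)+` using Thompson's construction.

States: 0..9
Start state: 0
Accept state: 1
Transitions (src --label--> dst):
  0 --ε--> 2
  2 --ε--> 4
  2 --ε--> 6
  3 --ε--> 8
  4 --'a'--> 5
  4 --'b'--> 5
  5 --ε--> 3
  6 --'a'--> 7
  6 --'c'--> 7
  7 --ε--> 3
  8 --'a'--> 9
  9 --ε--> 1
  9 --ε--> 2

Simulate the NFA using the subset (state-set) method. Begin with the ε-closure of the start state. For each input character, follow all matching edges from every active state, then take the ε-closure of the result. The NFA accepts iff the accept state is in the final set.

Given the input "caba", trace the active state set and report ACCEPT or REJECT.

Answer: ACCEPT

Trace:
initial (ε-close {0}): {0,2,4,6}
'c' @ 1: {3,7,8}
'a' @ 2: {1,2,4,6,9}  (accept∈set)
'b' @ 3: {3,5,8}
'a' @ 4: {1,2,4,6,9}  (accept∈set)
final: {1,2,4,6,9}; accept 1 in set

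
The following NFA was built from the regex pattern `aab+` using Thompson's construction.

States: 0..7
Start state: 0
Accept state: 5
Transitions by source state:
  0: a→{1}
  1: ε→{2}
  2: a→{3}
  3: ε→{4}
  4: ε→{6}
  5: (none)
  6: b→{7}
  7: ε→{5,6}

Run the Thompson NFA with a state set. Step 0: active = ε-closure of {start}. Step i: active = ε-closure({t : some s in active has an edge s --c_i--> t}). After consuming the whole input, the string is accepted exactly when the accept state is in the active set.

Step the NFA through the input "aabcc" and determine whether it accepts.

Answer: REJECT

Trace:
S₀ = ε-closure({0}) = {0}
'a' @ 1: {1,2}
'a' @ 2: {3,4,6}
'b' @ 3: {5,6,7}  [accepting]
'c' @ 4: {}  — dead — no transitions
rest 'c' ignored (set empty)
after full input: {}  (accept=5 not in)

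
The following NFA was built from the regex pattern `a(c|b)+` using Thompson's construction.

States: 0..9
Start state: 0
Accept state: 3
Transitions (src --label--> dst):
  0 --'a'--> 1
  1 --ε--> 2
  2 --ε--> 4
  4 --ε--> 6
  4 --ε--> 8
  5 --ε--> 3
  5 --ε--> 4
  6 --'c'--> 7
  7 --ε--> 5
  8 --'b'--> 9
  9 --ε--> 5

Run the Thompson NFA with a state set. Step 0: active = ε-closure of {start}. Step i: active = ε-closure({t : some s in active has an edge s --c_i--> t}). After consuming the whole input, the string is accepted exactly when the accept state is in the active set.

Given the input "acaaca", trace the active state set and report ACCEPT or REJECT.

Answer: REJECT

Trace:
start: ε-closure({0}) = {0}
'a' @ 1: {1,2,4,6,8}
'c' @ 2: {3,4,5,6,7,8}  (accept∈set)
'a' @ 3: {}  — state set empty
rest 'aca' ignored (set empty)
after full input: {}  (accept=3 not in)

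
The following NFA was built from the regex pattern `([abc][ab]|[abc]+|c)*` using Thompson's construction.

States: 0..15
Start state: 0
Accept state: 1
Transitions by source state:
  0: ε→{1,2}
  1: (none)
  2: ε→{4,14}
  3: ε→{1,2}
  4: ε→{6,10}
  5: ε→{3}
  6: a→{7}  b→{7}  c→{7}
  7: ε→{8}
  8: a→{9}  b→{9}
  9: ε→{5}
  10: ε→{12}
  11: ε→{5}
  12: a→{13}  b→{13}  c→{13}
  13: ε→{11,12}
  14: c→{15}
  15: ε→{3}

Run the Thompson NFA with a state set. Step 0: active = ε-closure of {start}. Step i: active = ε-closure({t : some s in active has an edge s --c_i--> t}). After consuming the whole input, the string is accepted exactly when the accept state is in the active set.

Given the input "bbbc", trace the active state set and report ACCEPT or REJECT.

S₀ = ε-closure({0}) = {0,1,2,4,6,10,12,14}
'b' @ 1: {1,2,3,4,5,6,7,8,10,11,12,13,14}  ✓accept
'b' @ 2: {1,2,3,4,5,6,7,8,9,10,11,12,13,14}  ✓accept
'b' @ 3: {1,2,3,4,5,6,7,8,9,10,11,12,13,14}  ✓accept
'c' @ 4: {1,2,3,4,5,6,7,8,10,11,12,13,14,15}  ✓accept
after full input: {1,2,3,4,5,6,7,8,10,11,12,13,14,15}  (accept=1 in)

Answer: ACCEPT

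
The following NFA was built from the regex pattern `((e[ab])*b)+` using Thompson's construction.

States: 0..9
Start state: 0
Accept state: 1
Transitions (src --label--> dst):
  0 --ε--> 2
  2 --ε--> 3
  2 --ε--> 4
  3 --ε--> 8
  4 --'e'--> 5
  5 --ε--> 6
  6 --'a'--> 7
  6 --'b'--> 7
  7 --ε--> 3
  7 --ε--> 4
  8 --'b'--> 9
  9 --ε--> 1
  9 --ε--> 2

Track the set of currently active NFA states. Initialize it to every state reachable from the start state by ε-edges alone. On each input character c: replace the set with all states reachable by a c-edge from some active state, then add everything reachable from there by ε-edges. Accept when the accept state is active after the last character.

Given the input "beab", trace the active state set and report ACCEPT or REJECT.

Answer: ACCEPT

Steps:
start: ε-closure({0}) = {0,2,3,4,8}
'b' @ 1: {1,2,3,4,8,9}  [accepting]
'e' @ 2: {5,6}
'a' @ 3: {3,4,7,8}
'b' @ 4: {1,2,3,4,8,9}  [accepting]
end set {1,2,3,4,8,9} — state 1 in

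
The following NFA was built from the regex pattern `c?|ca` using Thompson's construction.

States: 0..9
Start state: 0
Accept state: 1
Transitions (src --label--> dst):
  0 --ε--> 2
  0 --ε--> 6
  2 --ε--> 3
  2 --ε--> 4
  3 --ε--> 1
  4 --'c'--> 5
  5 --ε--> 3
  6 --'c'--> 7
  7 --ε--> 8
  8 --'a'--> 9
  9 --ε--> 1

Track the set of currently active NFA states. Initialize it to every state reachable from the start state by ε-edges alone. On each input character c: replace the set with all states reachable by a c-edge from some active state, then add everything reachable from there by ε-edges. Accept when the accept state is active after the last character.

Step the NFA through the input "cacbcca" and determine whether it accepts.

initial (ε-close {0}): {0,1,2,3,4,6}
'c' @ 1: {1,3,5,7,8}  ✓accept
'a' @ 2: {1,9}  ✓accept
'c' @ 3: {}  — no active states
rest 'bcca' ignored (set empty)
after full input: {}  (accept=1 not in)

Answer: REJECT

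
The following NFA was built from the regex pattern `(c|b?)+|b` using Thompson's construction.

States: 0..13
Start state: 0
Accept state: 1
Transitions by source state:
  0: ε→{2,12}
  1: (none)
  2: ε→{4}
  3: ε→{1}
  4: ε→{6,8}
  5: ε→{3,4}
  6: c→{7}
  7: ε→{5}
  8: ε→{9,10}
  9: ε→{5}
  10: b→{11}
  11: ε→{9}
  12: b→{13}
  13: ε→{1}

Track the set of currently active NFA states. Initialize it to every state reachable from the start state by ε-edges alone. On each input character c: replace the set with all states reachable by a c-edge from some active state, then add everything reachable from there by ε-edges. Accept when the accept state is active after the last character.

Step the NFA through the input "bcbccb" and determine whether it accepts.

Answer: ACCEPT

Trace:
S₀ = ε-closure({0}) = {0,1,2,3,4,5,6,8,9,10,12}
'b' @ 1: {1,3,4,5,6,8,9,10,11,13}  ✓accept
'c' @ 2: {1,3,4,5,6,7,8,9,10}  ✓accept
'b' @ 3: {1,3,4,5,6,8,9,10,11}  ✓accept
'c' @ 4: {1,3,4,5,6,7,8,9,10}  ✓accept
'c' @ 5: {1,3,4,5,6,7,8,9,10}  ✓accept
'b' @ 6: {1,3,4,5,6,8,9,10,11}  ✓accept
end set {1,3,4,5,6,8,9,10,11} — state 1 in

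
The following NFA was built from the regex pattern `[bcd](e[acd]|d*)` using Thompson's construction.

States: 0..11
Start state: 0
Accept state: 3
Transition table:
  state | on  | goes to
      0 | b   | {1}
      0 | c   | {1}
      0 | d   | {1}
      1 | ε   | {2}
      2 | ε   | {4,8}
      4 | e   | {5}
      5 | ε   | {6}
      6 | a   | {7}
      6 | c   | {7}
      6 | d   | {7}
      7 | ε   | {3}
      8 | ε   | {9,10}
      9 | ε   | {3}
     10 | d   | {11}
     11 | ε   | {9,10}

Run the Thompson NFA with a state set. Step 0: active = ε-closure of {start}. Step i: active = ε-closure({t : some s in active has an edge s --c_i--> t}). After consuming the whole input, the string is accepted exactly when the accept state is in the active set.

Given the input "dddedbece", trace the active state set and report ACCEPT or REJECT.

initial (ε-close {0}): {0}
'd' @ 1: {1,2,3,4,8,9,10}  (accept∈set)
'd' @ 2: {3,9,10,11}  (accept∈set)
'd' @ 3: {3,9,10,11}  (accept∈set)
'e' @ 4: {}  — no active states
rest 'dbece' ignored (set empty)
after full input: {}  (accept=3 not in)

Answer: REJECT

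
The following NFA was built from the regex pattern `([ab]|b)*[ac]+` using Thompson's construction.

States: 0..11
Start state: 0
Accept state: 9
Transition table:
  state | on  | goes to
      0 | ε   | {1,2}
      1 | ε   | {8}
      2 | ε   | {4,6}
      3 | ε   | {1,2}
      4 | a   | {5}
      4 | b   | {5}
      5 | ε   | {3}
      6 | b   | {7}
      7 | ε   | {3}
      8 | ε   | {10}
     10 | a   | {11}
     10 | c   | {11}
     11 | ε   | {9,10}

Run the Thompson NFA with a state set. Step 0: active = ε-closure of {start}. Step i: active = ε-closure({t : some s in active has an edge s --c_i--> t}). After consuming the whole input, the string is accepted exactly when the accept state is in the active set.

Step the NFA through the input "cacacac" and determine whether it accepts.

Answer: ACCEPT

Trace:
start: ε-closure({0}) = {0,1,2,4,6,8,10}
'c' @ 1: {9,10,11}  ✓accept
'a' @ 2: {9,10,11}  ✓accept
'c' @ 3: {9,10,11}  ✓accept
'a' @ 4: {9,10,11}  ✓accept
'c' @ 5: {9,10,11}  ✓accept
'a' @ 6: {9,10,11}  ✓accept
'c' @ 7: {9,10,11}  ✓accept
final: {9,10,11}; accept 9 in set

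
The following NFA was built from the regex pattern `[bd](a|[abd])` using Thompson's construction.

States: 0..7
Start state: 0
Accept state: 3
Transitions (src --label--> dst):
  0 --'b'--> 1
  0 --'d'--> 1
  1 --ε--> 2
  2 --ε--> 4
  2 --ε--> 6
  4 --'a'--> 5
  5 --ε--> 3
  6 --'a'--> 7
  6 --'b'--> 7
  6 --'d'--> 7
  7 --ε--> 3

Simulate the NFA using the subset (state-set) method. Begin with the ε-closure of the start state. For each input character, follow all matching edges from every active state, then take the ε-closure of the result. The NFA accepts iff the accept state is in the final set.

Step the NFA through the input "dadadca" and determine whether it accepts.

Answer: REJECT

Trace:
initial (ε-close {0}): {0}
'd' @ 1: {1,2,4,6}
'a' @ 2: {3,5,7}  ✓accept
'd' @ 3: {}  — dead — no transitions
rest 'adca' ignored (set empty)
after full input: {}  (accept=3 not in)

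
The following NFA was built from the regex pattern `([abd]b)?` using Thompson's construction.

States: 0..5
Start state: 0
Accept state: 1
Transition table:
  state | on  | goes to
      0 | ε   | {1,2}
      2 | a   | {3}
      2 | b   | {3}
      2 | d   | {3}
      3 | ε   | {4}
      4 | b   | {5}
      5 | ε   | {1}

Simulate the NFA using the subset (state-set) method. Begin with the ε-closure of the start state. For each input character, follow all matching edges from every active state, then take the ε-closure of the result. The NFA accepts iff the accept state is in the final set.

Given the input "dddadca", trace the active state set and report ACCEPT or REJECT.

Answer: REJECT

Steps:
S₀ = ε-closure({0}) = {0,1,2}
'd' @ 1: {3,4}
'd' @ 2: {}  — state set empty
rest 'dadca' ignored (set empty)
after full input: {}  (accept=1 not in)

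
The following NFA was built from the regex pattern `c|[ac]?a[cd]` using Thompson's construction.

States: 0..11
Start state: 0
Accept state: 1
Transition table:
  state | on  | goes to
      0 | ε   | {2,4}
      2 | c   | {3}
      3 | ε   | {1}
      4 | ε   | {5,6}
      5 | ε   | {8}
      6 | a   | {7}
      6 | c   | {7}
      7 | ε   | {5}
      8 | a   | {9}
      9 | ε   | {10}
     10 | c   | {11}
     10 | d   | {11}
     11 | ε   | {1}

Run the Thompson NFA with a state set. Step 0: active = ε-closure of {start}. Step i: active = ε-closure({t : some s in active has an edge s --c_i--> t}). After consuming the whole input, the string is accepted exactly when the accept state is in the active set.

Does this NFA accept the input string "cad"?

Answer: ACCEPT

Trace:
S₀ = ε-closure({0}) = {0,2,4,5,6,8}
'c' @ 1: {1,3,5,7,8}  (accept∈set)
'a' @ 2: {9,10}
'd' @ 3: {1,11}  (accept∈set)
final: {1,11}; accept 1 in set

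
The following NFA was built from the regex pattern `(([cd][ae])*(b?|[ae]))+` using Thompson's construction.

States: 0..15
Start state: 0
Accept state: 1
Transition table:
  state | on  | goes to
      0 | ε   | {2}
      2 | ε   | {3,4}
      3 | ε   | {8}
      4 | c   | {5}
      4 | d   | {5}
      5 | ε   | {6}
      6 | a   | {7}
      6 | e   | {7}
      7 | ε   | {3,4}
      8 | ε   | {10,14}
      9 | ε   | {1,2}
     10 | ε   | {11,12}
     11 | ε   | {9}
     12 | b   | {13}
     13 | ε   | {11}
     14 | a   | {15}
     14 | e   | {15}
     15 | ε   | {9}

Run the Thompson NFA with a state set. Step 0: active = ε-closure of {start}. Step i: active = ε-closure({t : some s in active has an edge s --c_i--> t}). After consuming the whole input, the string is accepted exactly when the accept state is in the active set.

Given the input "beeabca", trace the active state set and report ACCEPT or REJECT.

S₀ = ε-closure({0}) = {0,1,2,3,4,8,9,10,11,12,14}
'b' @ 1: {1,2,3,4,8,9,10,11,12,13,14}  [accepting]
'e' @ 2: {1,2,3,4,8,9,10,11,12,14,15}  [accepting]
'e' @ 3: {1,2,3,4,8,9,10,11,12,14,15}  [accepting]
'a' @ 4: {1,2,3,4,8,9,10,11,12,14,15}  [accepting]
'b' @ 5: {1,2,3,4,8,9,10,11,12,13,14}  [accepting]
'c' @ 6: {5,6}
'a' @ 7: {1,2,3,4,7,8,9,10,11,12,14}  [accepting]
after full input: {1,2,3,4,7,8,9,10,11,12,14}  (accept=1 in)

Answer: ACCEPT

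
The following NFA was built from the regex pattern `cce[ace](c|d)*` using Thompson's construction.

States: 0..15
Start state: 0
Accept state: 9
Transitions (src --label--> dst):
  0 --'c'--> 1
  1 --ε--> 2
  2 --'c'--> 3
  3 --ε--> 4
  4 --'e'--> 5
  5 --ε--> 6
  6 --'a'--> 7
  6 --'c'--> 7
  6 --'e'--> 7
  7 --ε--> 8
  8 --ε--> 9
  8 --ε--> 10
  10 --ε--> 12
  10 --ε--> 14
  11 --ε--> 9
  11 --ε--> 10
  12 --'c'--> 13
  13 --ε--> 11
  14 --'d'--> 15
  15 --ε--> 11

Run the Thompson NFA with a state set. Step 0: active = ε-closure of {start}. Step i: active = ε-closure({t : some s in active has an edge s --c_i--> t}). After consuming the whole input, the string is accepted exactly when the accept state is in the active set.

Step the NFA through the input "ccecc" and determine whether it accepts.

S₀ = ε-closure({0}) = {0}
'c' @ 1: {1,2}
'c' @ 2: {3,4}
'e' @ 3: {5,6}
'c' @ 4: {7,8,9,10,12,14}  [accepting]
'c' @ 5: {9,10,11,12,13,14}  [accepting]
after full input: {9,10,11,12,13,14}  (accept=9 in)

Answer: ACCEPT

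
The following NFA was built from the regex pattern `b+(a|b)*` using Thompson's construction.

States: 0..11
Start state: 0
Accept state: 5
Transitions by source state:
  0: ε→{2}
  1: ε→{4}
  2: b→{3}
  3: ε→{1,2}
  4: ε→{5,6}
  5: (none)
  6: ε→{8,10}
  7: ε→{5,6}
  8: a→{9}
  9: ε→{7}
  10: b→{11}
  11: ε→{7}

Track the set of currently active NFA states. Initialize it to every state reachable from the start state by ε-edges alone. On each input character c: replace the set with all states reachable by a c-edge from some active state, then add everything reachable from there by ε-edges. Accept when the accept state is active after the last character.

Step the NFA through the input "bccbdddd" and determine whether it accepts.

Answer: REJECT

Steps:
initial (ε-close {0}): {0,2}
'b' @ 1: {1,2,3,4,5,6,8,10}  [accepting]
'c' @ 2: {}  — no active states
rest 'cbdddd' ignored (set empty)
end set {} — state 5 not in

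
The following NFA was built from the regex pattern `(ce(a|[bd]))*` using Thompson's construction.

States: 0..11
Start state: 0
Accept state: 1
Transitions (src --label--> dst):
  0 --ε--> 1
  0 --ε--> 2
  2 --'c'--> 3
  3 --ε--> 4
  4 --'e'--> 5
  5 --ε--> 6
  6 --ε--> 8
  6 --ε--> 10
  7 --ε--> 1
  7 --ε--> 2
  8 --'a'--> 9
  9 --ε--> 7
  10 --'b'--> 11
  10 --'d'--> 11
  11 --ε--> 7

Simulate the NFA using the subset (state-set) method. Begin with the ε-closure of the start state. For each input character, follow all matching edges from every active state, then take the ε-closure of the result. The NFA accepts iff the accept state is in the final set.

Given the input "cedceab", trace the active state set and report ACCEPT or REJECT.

initial (ε-close {0}): {0,1,2}
'c' @ 1: {3,4}
'e' @ 2: {5,6,8,10}
'd' @ 3: {1,2,7,11}  [accepting]
'c' @ 4: {3,4}
'e' @ 5: {5,6,8,10}
'a' @ 6: {1,2,7,9}  [accepting]
'b' @ 7: {}  — state set empty
after full input: {}  (accept=1 not in)

Answer: REJECT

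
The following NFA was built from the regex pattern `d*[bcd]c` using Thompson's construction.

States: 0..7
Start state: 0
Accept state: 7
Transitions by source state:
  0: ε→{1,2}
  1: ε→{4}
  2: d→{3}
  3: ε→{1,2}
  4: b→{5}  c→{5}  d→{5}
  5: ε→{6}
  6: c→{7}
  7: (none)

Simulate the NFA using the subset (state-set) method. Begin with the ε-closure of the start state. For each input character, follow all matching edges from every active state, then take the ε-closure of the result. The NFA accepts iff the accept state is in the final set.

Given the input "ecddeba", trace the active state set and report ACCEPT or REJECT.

start: ε-closure({0}) = {0,1,2,4}
'e' @ 1: {}  — dead — no transitions
rest 'cddeba' ignored (set empty)
end set {} — state 7 not in

Answer: REJECT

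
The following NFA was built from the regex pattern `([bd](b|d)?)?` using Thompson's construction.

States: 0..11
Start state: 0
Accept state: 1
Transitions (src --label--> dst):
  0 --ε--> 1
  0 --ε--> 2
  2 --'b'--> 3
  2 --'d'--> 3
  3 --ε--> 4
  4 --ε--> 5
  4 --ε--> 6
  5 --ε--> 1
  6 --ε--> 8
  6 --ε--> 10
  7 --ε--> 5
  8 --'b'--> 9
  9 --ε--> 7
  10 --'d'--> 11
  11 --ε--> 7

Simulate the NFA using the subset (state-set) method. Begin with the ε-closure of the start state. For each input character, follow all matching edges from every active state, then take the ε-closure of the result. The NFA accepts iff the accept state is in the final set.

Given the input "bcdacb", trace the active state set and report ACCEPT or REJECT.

initial (ε-close {0}): {0,1,2}
'b' @ 1: {1,3,4,5,6,8,10}  (accept∈set)
'c' @ 2: {}  — state set empty
rest 'dacb' ignored (set empty)
final: {}; accept 1 not in set

Answer: REJECT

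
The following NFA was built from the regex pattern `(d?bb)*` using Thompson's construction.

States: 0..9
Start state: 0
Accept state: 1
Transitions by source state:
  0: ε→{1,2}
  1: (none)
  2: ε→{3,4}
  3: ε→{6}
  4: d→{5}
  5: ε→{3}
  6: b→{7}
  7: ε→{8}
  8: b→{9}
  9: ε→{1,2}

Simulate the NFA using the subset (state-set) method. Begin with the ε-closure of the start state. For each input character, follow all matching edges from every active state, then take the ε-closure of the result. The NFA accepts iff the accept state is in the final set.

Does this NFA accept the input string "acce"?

start: ε-closure({0}) = {0,1,2,3,4,6}
'a' @ 1: {}  — no active states
rest 'cce' ignored (set empty)
after full input: {}  (accept=1 not in)

Answer: REJECT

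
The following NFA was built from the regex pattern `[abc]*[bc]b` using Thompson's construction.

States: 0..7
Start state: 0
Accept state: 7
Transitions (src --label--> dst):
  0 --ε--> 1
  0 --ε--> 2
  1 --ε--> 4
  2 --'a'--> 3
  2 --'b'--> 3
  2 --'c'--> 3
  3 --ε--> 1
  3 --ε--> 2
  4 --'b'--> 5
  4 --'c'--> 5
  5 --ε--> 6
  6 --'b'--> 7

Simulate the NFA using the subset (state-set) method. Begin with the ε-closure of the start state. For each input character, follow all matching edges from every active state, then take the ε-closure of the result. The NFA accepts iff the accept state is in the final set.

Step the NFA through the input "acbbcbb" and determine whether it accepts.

Answer: ACCEPT

Steps:
initial (ε-close {0}): {0,1,2,4}
'a' @ 1: {1,2,3,4}
'c' @ 2: {1,2,3,4,5,6}
'b' @ 3: {1,2,3,4,5,6,7}  ✓accept
'b' @ 4: {1,2,3,4,5,6,7}  ✓accept
'c' @ 5: {1,2,3,4,5,6}
'b' @ 6: {1,2,3,4,5,6,7}  ✓accept
'b' @ 7: {1,2,3,4,5,6,7}  ✓accept
final: {1,2,3,4,5,6,7}; accept 7 in set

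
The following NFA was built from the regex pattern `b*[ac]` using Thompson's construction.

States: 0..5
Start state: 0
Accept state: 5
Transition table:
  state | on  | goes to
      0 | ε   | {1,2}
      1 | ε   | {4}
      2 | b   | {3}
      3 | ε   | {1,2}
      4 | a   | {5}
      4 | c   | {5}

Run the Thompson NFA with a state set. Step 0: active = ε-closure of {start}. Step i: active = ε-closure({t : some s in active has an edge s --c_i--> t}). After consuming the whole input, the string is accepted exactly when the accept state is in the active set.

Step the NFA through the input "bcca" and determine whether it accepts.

start: ε-closure({0}) = {0,1,2,4}
'b' @ 1: {1,2,3,4}
'c' @ 2: {5}  ✓accept
'c' @ 3: {}  — dead — no transitions
rest 'a' ignored (set empty)
final: {}; accept 5 not in set

Answer: REJECT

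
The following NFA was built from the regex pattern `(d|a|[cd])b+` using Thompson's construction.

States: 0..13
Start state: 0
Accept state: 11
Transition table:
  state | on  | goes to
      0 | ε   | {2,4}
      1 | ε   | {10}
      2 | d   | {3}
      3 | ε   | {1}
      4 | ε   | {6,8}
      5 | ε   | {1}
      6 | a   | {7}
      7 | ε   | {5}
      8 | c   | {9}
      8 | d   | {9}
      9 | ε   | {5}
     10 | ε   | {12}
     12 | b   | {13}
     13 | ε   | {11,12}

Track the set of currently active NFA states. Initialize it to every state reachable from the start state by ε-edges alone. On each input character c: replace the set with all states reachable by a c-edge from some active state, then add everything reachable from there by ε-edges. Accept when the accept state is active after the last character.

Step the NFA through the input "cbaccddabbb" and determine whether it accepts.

Answer: REJECT

Derivation:
S₀ = ε-closure({0}) = {0,2,4,6,8}
'c' @ 1: {1,5,9,10,12}
'b' @ 2: {11,12,13}  ✓accept
'a' @ 3: {}  — no active states
rest 'ccddabbb' ignored (set empty)
final: {}; accept 11 not in set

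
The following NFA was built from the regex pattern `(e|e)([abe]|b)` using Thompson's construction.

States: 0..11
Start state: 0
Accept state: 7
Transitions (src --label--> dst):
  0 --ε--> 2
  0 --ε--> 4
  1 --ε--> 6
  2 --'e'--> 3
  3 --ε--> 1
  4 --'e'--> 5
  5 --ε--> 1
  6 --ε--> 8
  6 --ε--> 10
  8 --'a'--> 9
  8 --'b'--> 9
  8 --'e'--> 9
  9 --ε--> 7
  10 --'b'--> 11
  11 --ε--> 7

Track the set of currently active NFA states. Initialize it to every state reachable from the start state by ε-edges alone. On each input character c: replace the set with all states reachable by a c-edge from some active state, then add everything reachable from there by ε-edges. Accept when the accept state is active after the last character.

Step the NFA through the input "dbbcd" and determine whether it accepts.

Answer: REJECT

Derivation:
S₀ = ε-closure({0}) = {0,2,4}
'd' @ 1: {}  — state set empty
rest 'bbcd' ignored (set empty)
final: {}; accept 7 not in set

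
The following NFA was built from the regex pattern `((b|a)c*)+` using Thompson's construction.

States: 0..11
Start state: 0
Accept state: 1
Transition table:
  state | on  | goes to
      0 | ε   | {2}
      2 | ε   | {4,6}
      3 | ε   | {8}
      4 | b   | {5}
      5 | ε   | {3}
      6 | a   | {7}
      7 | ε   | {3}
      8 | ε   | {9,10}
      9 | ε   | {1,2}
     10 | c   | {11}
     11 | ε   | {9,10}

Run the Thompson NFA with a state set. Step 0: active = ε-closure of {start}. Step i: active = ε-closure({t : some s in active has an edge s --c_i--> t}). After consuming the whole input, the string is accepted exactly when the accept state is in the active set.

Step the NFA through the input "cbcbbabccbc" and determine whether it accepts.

S₀ = ε-closure({0}) = {0,2,4,6}
'c' @ 1: {}  — no active states
rest 'bcbbabccbc' ignored (set empty)
final: {}; accept 1 not in set

Answer: REJECT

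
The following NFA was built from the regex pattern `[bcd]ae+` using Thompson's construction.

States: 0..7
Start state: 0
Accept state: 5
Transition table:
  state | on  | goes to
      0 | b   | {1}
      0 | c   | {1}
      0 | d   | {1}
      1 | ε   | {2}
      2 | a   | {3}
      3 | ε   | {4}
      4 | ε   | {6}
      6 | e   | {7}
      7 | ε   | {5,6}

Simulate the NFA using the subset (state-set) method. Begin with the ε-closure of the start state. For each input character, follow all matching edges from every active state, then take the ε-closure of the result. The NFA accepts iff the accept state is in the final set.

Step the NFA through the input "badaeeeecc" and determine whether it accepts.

S₀ = ε-closure({0}) = {0}
'b' @ 1: {1,2}
'a' @ 2: {3,4,6}
'd' @ 3: {}  — dead — no transitions
rest 'aeeeecc' ignored (set empty)
end set {} — state 5 not in

Answer: REJECT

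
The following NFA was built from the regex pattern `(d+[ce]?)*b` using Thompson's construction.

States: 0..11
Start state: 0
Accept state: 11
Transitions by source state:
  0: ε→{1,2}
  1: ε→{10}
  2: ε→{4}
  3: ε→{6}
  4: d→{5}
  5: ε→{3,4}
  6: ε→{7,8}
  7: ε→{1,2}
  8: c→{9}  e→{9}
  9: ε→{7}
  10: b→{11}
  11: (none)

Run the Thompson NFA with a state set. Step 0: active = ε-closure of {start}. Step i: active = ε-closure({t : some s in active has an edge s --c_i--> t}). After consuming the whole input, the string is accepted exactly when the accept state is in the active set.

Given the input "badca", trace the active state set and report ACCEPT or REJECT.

start: ε-closure({0}) = {0,1,2,4,10}
'b' @ 1: {11}  (accept∈set)
'a' @ 2: {}  — no active states
rest 'dca' ignored (set empty)
after full input: {}  (accept=11 not in)

Answer: REJECT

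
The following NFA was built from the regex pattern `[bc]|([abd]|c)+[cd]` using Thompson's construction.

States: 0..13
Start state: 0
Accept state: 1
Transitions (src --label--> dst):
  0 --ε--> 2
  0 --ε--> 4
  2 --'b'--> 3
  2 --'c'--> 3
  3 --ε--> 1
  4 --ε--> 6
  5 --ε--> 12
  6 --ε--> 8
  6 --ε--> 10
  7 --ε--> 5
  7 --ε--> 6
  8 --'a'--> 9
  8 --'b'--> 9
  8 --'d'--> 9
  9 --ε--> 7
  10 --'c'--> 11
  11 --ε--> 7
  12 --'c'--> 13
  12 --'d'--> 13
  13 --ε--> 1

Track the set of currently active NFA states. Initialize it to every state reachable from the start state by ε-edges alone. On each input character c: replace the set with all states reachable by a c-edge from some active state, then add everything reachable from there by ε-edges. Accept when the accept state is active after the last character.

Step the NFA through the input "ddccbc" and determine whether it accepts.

initial (ε-close {0}): {0,2,4,6,8,10}
'd' @ 1: {5,6,7,8,9,10,12}
'd' @ 2: {1,5,6,7,8,9,10,12,13}  ✓accept
'c' @ 3: {1,5,6,7,8,10,11,12,13}  ✓accept
'c' @ 4: {1,5,6,7,8,10,11,12,13}  ✓accept
'b' @ 5: {5,6,7,8,9,10,12}
'c' @ 6: {1,5,6,7,8,10,11,12,13}  ✓accept
end set {1,5,6,7,8,10,11,12,13} — state 1 in

Answer: ACCEPT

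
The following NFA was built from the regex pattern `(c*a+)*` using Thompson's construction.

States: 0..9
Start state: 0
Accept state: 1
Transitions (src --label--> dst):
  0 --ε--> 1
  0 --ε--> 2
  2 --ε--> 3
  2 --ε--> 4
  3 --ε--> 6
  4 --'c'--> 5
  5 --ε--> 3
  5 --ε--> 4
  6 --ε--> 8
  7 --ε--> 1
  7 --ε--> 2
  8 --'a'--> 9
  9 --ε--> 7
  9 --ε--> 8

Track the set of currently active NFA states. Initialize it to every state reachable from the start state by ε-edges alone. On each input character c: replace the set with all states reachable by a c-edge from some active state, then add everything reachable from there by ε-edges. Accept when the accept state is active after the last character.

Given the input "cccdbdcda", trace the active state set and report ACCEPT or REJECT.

Answer: REJECT

Steps:
initial (ε-close {0}): {0,1,2,3,4,6,8}
'c' @ 1: {3,4,5,6,8}
'c' @ 2: {3,4,5,6,8}
'c' @ 3: {3,4,5,6,8}
'd' @ 4: {}  — state set empty
rest 'bdcda' ignored (set empty)
final: {}; accept 1 not in set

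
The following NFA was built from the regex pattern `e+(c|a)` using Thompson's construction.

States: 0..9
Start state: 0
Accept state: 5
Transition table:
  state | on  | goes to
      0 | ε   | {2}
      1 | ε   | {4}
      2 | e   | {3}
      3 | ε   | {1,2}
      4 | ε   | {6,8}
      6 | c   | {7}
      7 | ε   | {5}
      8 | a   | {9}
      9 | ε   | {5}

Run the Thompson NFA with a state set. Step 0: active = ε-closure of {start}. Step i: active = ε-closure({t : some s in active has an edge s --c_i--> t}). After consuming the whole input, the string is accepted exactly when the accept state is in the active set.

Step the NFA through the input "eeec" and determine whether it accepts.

Answer: ACCEPT

Derivation:
initial (ε-close {0}): {0,2}
'e' @ 1: {1,2,3,4,6,8}
'e' @ 2: {1,2,3,4,6,8}
'e' @ 3: {1,2,3,4,6,8}
'c' @ 4: {5,7}  (accept∈set)
final: {5,7}; accept 5 in set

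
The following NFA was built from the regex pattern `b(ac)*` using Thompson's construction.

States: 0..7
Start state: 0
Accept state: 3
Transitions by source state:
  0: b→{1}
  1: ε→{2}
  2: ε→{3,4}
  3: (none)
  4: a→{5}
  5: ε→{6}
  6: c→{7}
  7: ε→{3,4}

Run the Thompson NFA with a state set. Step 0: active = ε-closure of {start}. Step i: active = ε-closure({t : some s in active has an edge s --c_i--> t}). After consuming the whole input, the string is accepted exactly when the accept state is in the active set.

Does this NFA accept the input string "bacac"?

initial (ε-close {0}): {0}
'b' @ 1: {1,2,3,4}  ✓accept
'a' @ 2: {5,6}
'c' @ 3: {3,4,7}  ✓accept
'a' @ 4: {5,6}
'c' @ 5: {3,4,7}  ✓accept
after full input: {3,4,7}  (accept=3 in)

Answer: ACCEPT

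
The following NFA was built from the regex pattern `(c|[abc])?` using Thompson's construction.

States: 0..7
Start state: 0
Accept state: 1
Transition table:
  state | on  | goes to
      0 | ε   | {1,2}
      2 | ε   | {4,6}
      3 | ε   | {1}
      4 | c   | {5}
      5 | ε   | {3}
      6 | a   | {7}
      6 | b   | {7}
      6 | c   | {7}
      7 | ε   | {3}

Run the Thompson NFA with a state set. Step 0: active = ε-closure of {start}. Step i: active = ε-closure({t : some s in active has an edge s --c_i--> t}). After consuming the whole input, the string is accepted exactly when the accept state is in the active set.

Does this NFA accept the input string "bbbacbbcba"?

Answer: REJECT

Derivation:
start: ε-closure({0}) = {0,1,2,4,6}
'b' @ 1: {1,3,7}  [accepting]
'b' @ 2: {}  — no active states
rest 'bacbbcba' ignored (set empty)
end set {} — state 1 not in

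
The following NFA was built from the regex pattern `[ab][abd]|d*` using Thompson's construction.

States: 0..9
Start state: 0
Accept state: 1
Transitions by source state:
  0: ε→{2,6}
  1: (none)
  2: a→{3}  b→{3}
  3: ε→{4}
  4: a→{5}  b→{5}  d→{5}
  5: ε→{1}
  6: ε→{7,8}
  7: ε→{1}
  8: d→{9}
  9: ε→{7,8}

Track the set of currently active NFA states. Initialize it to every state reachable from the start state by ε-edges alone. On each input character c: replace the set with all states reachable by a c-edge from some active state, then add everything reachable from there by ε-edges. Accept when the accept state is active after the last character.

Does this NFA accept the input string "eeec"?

S₀ = ε-closure({0}) = {0,1,2,6,7,8}
'e' @ 1: {}  — state set empty
rest 'eec' ignored (set empty)
after full input: {}  (accept=1 not in)

Answer: REJECT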